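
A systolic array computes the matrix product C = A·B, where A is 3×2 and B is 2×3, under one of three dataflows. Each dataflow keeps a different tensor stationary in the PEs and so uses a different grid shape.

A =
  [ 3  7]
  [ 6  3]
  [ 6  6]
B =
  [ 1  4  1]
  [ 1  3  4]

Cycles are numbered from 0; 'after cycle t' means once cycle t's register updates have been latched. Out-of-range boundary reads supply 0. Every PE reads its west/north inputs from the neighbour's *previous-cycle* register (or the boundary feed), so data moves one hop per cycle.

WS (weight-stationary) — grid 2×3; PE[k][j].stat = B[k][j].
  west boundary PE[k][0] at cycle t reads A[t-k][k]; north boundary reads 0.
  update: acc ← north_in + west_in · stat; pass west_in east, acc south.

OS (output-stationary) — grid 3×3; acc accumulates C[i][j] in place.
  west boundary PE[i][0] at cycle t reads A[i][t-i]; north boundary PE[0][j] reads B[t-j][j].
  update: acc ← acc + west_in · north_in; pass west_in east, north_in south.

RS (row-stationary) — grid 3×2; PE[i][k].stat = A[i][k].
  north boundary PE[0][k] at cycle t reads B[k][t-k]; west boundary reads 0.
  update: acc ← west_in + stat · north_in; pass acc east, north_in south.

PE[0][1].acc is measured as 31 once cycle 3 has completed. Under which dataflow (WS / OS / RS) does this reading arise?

Under WS (2×3), PE[0][1]:
  0: (0,1).acc=0  regs=<0,0>
  1: (0,1).acc=12  regs=<3,12>
  2: (0,1).acc=24  regs=<6,24>
  3: (0,1).acc=24  regs=<6,24>
Under OS (3×3), PE[0][1]:
  0: (0,1).acc=0  regs=<0,0>
  1: (0,1).acc=12  regs=<3,4>
  2: (0,1).acc=33  regs=<7,3>
  3: (0,1).acc=33  regs=<0,0>
Under RS (3×2), PE[0][1]:
  0: (0,1).acc=0  regs=<0,0>
  1: (0,1).acc=10  regs=<10,1>
  2: (0,1).acc=33  regs=<33,3>
  3: (0,1).acc=31  regs=<31,4>

dataflow = RS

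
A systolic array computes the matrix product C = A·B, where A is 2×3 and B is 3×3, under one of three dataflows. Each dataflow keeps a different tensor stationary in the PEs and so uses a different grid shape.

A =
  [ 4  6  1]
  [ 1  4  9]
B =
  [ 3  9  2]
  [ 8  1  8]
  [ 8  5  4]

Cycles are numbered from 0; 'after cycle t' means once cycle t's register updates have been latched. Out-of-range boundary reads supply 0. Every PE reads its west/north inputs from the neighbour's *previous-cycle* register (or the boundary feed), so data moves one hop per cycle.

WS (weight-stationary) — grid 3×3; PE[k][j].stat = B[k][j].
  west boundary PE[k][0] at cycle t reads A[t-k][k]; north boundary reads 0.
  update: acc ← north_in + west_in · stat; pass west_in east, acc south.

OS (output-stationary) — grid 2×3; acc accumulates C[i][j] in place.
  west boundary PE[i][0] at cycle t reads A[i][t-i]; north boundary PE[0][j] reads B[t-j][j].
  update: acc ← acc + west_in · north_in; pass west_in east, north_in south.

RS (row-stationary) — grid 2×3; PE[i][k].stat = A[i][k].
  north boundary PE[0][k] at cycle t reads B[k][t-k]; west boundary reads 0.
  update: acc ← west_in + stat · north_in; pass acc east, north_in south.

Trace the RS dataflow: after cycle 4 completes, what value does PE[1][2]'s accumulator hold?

PE[1][2].acc = 58

RS on a 2×3 grid — tracing PE[1][2] and its feeders:
  @0  [0,2]  acc 0  |  →0  ↓0
  @0  [1,1]  acc 0  |  →0  ↓0
  @0  [1,2]  acc 0  |  →0  ↓0
  @1  [0,2]  acc 0  |  →0  ↓0
  @1  [1,1]  acc 0  |  →0  ↓0
  @1  [1,2]  acc 0  |  →0  ↓0
  @2  [0,2]  acc 68  |  →68  ↓8
  @2  [1,1]  acc 35  |  →35  ↓8
  @2  [1,2]  acc 0  |  →0  ↓0
  @3  [0,2]  acc 47  |  →47  ↓5
  @3  [1,1]  acc 13  |  →13  ↓1
  @3  [1,2]  acc 107  |  →107  ↓8
  @4  [0,2]  acc 60  |  →60  ↓4
  @4  [1,1]  acc 34  |  →34  ↓8
  @4  [1,2]  acc 58  |  →58  ↓5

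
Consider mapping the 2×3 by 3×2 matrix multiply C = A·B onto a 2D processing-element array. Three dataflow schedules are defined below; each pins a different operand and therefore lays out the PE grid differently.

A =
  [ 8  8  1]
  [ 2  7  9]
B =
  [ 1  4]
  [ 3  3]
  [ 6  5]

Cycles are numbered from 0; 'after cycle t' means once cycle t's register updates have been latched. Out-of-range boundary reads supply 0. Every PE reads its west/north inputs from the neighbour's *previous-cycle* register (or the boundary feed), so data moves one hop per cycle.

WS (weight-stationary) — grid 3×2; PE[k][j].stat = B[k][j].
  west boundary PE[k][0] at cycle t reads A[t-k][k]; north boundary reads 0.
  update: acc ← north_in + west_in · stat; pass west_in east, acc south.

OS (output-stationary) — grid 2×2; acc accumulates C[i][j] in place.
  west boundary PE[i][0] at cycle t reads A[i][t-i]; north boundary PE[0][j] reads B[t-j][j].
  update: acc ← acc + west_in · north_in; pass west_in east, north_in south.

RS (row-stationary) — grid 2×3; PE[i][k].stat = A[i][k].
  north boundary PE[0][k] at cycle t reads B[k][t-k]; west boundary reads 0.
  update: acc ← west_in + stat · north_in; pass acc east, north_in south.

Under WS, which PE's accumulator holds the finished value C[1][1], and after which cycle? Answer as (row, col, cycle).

(row, col, cycle) = (2, 1, 4)

WS: C[1][1] accumulates in PE[2][1]:
  step 0 · PE2,1: acc=0; fwd→0 fwd↓0
  step 1 · PE2,1: acc=0; fwd→0 fwd↓0
  step 2 · PE2,1: acc=0; fwd→0 fwd↓0
  step 3 · PE2,1: acc=61; fwd→1 fwd↓61
  step 4 · PE2,1: acc=74; fwd→9 fwd↓74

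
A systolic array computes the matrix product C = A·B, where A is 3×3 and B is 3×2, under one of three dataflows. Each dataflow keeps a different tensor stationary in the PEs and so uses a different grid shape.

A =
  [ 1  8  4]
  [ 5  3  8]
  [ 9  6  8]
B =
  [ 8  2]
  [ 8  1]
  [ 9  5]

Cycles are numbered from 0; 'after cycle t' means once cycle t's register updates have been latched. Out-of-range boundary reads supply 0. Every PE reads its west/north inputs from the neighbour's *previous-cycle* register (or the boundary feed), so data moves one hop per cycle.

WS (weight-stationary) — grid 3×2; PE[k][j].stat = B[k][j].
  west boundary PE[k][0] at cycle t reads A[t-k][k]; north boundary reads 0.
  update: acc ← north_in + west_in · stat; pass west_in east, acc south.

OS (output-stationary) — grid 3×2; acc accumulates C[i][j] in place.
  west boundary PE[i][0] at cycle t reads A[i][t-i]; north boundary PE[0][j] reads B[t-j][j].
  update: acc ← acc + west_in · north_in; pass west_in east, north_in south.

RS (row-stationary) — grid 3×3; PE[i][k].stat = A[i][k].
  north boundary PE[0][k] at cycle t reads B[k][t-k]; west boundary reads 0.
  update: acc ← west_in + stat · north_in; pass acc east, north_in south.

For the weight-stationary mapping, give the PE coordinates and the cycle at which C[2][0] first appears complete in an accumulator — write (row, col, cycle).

Under WS, C[2][0] lands at PE[2][0]:
  @0  [2,0]  acc 0  |  →0  ↓0
  @1  [2,0]  acc 0  |  →0  ↓0
  @2  [2,0]  acc 108  |  →4  ↓108
  @3  [2,0]  acc 136  |  →8  ↓136
  @4  [2,0]  acc 192  |  →8  ↓192

(row, col, cycle) = (2, 0, 4)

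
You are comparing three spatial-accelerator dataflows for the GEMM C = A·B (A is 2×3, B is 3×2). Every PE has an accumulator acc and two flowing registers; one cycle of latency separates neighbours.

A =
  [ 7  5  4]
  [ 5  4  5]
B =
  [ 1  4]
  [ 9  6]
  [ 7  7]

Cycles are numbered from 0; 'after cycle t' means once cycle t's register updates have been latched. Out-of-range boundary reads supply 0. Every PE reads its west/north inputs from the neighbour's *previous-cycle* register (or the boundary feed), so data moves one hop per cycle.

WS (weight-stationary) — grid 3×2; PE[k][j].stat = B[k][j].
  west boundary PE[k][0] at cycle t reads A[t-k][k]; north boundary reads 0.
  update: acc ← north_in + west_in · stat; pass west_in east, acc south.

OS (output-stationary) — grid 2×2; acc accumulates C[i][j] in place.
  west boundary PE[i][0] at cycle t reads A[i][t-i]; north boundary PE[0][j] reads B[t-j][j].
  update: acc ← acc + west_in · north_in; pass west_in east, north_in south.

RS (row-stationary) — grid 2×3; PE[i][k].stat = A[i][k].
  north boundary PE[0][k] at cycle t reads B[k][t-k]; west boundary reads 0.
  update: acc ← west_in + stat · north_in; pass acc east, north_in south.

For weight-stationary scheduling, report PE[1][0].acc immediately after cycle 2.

WS (3×2). Following PE[1][0] plus its west/north inputs:
  cycle 0: PE[0][0] → acc 7, east 7, south 7
  cycle 0: PE[1][0] → acc 0, east 0, south 0
  cycle 1: PE[0][0] → acc 5, east 5, south 5
  cycle 1: PE[1][0] → acc 52, east 5, south 52
  cycle 2: PE[0][0] → acc 0, east 0, south 0
  cycle 2: PE[1][0] → acc 41, east 4, south 41

PE[1][0].acc = 41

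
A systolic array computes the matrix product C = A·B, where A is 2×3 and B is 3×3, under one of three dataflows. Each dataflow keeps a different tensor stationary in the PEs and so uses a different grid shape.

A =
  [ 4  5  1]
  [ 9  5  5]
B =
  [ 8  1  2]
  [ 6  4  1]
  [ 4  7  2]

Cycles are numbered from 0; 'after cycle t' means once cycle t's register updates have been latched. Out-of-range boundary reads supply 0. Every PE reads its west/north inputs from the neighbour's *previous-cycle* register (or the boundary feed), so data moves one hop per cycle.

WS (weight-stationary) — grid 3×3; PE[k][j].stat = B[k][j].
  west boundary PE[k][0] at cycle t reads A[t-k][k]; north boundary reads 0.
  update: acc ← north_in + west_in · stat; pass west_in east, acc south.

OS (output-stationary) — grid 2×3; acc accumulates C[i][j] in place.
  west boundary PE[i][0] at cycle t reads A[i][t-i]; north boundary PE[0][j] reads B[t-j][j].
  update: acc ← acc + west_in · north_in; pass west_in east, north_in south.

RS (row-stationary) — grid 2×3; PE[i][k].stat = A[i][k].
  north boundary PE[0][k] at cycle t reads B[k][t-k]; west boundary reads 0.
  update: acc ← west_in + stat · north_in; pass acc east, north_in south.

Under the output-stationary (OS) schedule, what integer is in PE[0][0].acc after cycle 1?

OS (2×3). Following PE[0][0] plus its west/north inputs:
  t=0 PE[0][0]: acc=32 h=4 v=8
  t=1 PE[0][0]: acc=62 h=5 v=6

PE[0][0].acc = 62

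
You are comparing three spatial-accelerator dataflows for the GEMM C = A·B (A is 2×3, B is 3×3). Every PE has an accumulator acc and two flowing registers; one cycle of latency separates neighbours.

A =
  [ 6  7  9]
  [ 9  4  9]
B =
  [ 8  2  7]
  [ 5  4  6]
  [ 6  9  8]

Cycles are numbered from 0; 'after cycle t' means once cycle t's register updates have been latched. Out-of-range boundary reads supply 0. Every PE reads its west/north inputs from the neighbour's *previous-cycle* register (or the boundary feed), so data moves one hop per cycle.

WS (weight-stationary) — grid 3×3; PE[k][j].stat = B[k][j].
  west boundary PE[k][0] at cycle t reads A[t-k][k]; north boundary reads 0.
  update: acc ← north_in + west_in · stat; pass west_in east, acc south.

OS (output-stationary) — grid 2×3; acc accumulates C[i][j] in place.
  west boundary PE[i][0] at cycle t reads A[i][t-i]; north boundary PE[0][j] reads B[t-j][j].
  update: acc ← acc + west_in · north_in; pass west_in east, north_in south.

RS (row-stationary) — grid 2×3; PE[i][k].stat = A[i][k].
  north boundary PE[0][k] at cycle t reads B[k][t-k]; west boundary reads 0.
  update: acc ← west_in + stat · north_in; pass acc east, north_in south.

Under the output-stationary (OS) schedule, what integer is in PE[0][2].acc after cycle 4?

PE[0][2].acc = 156

OS 2×3: PE[0][2] cycle-by-cycle (with neighbour feeds):
  step 0 · PE0,1: acc=0; fwd→0 fwd↓0
  step 0 · PE0,2: acc=0; fwd→0 fwd↓0
  step 1 · PE0,1: acc=12; fwd→6 fwd↓2
  step 1 · PE0,2: acc=0; fwd→0 fwd↓0
  step 2 · PE0,1: acc=40; fwd→7 fwd↓4
  step 2 · PE0,2: acc=42; fwd→6 fwd↓7
  step 3 · PE0,1: acc=121; fwd→9 fwd↓9
  step 3 · PE0,2: acc=84; fwd→7 fwd↓6
  step 4 · PE0,1: acc=121; fwd→0 fwd↓0
  step 4 · PE0,2: acc=156; fwd→9 fwd↓8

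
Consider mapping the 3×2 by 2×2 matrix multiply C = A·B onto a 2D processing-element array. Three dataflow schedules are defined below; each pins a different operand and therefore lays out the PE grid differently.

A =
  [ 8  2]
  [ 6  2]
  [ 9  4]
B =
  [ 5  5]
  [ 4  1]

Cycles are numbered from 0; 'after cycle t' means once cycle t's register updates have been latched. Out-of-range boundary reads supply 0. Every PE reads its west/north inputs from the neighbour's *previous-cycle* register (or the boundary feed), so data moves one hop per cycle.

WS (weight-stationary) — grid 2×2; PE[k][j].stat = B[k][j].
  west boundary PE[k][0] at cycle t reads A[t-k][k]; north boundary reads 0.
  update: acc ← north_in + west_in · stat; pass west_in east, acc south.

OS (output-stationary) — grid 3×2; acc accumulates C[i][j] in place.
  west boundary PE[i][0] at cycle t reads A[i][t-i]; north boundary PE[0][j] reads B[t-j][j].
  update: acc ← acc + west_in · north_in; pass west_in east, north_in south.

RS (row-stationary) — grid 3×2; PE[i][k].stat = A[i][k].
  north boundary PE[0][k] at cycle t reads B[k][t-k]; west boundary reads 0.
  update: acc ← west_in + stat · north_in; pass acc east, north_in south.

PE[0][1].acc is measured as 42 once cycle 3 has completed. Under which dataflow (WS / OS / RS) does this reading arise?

WS (2×2 grid), PE[0][1]:
  step 0 · PE0,1: acc=0; fwd→0 fwd↓0
  step 1 · PE0,1: acc=40; fwd→8 fwd↓40
  step 2 · PE0,1: acc=30; fwd→6 fwd↓30
  step 3 · PE0,1: acc=45; fwd→9 fwd↓45
OS (3×2 grid), PE[0][1]:
  step 0 · PE0,1: acc=0; fwd→0 fwd↓0
  step 1 · PE0,1: acc=40; fwd→8 fwd↓5
  step 2 · PE0,1: acc=42; fwd→2 fwd↓1
  step 3 · PE0,1: acc=42; fwd→0 fwd↓0
RS (3×2 grid), PE[0][1]:
  step 0 · PE0,1: acc=0; fwd→0 fwd↓0
  step 1 · PE0,1: acc=48; fwd→48 fwd↓4
  step 2 · PE0,1: acc=42; fwd→42 fwd↓1
  step 3 · PE0,1: acc=0; fwd→0 fwd↓0

dataflow = OS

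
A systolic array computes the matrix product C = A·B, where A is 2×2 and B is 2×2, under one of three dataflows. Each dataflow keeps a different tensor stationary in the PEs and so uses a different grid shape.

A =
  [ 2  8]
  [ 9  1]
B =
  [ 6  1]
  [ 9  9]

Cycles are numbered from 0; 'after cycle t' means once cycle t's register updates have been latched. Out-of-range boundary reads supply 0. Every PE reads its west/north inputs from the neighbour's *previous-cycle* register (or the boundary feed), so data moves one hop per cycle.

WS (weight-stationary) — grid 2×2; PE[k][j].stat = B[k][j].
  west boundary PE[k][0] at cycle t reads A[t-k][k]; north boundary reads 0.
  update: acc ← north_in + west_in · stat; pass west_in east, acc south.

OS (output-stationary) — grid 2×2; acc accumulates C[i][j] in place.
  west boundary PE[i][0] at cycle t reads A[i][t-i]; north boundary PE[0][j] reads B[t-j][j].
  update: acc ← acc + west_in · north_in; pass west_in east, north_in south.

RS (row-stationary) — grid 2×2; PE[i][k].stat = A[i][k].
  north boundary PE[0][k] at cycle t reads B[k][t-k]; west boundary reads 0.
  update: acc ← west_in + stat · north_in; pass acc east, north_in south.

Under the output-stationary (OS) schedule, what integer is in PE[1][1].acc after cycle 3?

Tracing OS — 2×2 array, target PE[1][1]:
  t=0 PE[0][1]: acc=0 h=0 v=0
  t=0 PE[1][0]: acc=0 h=0 v=0
  t=0 PE[1][1]: acc=0 h=0 v=0
  t=1 PE[0][1]: acc=2 h=2 v=1
  t=1 PE[1][0]: acc=54 h=9 v=6
  t=1 PE[1][1]: acc=0 h=0 v=0
  t=2 PE[0][1]: acc=74 h=8 v=9
  t=2 PE[1][0]: acc=63 h=1 v=9
  t=2 PE[1][1]: acc=9 h=9 v=1
  t=3 PE[0][1]: acc=74 h=0 v=0
  t=3 PE[1][0]: acc=63 h=0 v=0
  t=3 PE[1][1]: acc=18 h=1 v=9

PE[1][1].acc = 18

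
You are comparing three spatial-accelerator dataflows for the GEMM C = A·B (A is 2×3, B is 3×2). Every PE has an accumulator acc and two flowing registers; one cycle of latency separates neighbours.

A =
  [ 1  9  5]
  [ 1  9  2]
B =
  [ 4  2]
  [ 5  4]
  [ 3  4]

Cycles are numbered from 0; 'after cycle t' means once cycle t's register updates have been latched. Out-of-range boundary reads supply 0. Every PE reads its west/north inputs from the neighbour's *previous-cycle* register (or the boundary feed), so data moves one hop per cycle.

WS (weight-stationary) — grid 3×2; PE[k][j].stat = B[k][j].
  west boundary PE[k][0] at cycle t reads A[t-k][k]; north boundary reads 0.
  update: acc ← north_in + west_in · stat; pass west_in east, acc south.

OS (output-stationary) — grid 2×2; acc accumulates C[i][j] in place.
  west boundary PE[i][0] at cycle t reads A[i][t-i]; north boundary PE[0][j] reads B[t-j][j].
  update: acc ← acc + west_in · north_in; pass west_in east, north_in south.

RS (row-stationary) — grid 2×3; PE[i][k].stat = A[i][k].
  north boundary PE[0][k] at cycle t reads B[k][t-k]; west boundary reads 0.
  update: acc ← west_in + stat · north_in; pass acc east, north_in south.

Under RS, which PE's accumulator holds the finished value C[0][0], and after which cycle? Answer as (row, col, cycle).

(row, col, cycle) = (0, 2, 2)

RS: C[0][0] accumulates in PE[0][2]:
  [0] (0,2) acc=0 (h:0 v:0)
  [1] (0,2) acc=0 (h:0 v:0)
  [2] (0,2) acc=64 (h:64 v:3)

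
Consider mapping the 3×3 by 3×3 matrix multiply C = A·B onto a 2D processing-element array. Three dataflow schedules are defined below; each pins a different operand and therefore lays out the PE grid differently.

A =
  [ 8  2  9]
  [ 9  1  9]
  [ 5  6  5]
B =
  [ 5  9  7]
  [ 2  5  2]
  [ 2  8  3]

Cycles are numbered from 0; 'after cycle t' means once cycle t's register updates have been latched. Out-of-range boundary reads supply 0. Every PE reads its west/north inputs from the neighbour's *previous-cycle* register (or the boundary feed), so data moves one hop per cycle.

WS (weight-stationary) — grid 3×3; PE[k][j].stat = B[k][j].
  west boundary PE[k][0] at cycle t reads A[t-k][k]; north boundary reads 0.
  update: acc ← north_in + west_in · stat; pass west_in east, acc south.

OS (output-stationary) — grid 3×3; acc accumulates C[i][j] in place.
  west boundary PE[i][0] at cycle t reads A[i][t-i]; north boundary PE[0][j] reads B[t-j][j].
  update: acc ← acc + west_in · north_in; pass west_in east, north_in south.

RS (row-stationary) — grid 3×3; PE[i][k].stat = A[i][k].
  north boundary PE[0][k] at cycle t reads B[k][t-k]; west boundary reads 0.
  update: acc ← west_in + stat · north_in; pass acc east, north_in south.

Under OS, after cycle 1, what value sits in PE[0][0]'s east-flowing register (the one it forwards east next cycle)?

register = 2

OS (3×3). Following PE[0][0] plus its west/north inputs:
  @0  [0,0]  acc 40  |  →8  ↓5
  @1  [0,0]  acc 44  |  →2  ↓2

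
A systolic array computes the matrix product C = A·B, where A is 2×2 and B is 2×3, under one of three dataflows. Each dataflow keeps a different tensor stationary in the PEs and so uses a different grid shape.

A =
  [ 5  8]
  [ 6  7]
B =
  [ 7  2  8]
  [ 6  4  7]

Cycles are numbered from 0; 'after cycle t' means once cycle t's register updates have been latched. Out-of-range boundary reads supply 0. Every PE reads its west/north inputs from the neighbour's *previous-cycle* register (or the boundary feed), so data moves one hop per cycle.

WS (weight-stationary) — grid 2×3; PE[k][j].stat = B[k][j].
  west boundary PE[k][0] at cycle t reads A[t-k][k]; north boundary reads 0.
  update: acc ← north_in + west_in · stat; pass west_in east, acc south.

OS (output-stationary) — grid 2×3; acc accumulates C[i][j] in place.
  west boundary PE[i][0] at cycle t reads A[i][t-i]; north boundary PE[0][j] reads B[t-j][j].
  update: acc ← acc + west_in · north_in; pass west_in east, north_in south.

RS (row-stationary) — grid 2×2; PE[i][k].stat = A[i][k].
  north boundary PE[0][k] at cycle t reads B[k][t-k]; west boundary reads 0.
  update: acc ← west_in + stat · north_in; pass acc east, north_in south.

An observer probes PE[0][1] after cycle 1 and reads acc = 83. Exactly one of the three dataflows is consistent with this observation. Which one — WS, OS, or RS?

— WS: 2×3; PE[0][1] trace:
  c0 r0c1: 0 / 0 / 0
  c1 r0c1: 10 / 5 / 10
— OS: 2×3; PE[0][1] trace:
  c0 r0c1: 0 / 0 / 0
  c1 r0c1: 10 / 5 / 2
— RS: 2×2; PE[0][1] trace:
  c0 r0c1: 0 / 0 / 0
  c1 r0c1: 83 / 83 / 6

dataflow = RS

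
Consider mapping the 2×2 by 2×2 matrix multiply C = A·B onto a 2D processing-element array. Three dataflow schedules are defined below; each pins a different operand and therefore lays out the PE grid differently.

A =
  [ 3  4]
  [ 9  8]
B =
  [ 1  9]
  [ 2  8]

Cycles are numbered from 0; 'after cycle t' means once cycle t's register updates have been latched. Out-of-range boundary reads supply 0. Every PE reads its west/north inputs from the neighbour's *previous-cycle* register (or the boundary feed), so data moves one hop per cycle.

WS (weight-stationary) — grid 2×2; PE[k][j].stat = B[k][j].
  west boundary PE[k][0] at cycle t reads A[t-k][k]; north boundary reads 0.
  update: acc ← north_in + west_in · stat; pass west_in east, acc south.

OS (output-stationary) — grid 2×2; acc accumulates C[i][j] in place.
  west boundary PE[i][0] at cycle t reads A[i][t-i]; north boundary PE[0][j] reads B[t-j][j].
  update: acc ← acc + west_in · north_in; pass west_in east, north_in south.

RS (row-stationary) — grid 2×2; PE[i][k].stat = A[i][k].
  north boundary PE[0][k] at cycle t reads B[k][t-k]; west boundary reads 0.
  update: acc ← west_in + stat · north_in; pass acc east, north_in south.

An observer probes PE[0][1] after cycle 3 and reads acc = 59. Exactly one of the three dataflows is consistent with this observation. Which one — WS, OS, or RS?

dataflow = OS

WS [2×2] PE[0][1] across cycles:
  cycle 0: PE[0][1] → acc 0, east 0, south 0
  cycle 1: PE[0][1] → acc 27, east 3, south 27
  cycle 2: PE[0][1] → acc 81, east 9, south 81
  cycle 3: PE[0][1] → acc 0, east 0, south 0
OS [2×2] PE[0][1] across cycles:
  cycle 0: PE[0][1] → acc 0, east 0, south 0
  cycle 1: PE[0][1] → acc 27, east 3, south 9
  cycle 2: PE[0][1] → acc 59, east 4, south 8
  cycle 3: PE[0][1] → acc 59, east 0, south 0
RS [2×2] PE[0][1] across cycles:
  cycle 0: PE[0][1] → acc 0, east 0, south 0
  cycle 1: PE[0][1] → acc 11, east 11, south 2
  cycle 2: PE[0][1] → acc 59, east 59, south 8
  cycle 3: PE[0][1] → acc 0, east 0, south 0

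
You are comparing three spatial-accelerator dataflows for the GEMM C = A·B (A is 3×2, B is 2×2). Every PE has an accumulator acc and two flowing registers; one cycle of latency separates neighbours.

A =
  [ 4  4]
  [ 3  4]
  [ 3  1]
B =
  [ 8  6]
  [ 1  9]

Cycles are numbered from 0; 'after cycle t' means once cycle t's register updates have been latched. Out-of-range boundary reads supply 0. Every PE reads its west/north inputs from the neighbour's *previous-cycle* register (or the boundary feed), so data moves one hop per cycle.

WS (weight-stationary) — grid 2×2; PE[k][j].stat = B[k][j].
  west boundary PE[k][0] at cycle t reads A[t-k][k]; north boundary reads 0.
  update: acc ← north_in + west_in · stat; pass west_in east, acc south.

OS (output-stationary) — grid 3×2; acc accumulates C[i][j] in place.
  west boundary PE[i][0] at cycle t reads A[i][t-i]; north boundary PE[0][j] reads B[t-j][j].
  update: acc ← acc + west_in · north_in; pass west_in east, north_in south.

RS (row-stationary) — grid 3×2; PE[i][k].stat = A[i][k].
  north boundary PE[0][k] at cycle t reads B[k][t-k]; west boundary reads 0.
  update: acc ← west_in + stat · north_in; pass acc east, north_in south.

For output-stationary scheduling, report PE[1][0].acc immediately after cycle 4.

PE[1][0].acc = 28

Tracing OS — 3×2 array, target PE[1][0]:
  t=0 PE[0][0]: acc=32 h=4 v=8
  t=0 PE[1][0]: acc=0 h=0 v=0
  t=1 PE[0][0]: acc=36 h=4 v=1
  t=1 PE[1][0]: acc=24 h=3 v=8
  t=2 PE[0][0]: acc=36 h=0 v=0
  t=2 PE[1][0]: acc=28 h=4 v=1
  t=3 PE[0][0]: acc=36 h=0 v=0
  t=3 PE[1][0]: acc=28 h=0 v=0
  t=4 PE[0][0]: acc=36 h=0 v=0
  t=4 PE[1][0]: acc=28 h=0 v=0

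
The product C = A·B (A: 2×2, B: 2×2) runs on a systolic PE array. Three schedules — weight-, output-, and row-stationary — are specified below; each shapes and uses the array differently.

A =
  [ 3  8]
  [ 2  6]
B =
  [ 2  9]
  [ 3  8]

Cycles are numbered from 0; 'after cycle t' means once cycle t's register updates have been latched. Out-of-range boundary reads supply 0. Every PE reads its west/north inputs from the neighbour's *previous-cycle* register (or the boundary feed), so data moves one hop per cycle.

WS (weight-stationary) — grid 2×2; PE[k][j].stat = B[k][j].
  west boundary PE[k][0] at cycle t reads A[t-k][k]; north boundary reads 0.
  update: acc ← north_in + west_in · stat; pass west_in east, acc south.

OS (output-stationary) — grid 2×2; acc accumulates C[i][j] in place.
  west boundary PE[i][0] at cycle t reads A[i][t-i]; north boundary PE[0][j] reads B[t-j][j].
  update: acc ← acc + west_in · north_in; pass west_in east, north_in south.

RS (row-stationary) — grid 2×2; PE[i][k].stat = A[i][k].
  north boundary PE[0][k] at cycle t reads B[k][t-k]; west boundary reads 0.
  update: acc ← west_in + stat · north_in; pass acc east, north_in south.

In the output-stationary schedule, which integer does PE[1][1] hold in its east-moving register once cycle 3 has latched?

Tracing OS — 2×2 array, target PE[1][1]:
  t=0 PE[0][1]: acc=0 h=0 v=0
  t=0 PE[1][0]: acc=0 h=0 v=0
  t=0 PE[1][1]: acc=0 h=0 v=0
  t=1 PE[0][1]: acc=27 h=3 v=9
  t=1 PE[1][0]: acc=4 h=2 v=2
  t=1 PE[1][1]: acc=0 h=0 v=0
  t=2 PE[0][1]: acc=91 h=8 v=8
  t=2 PE[1][0]: acc=22 h=6 v=3
  t=2 PE[1][1]: acc=18 h=2 v=9
  t=3 PE[0][1]: acc=91 h=0 v=0
  t=3 PE[1][0]: acc=22 h=0 v=0
  t=3 PE[1][1]: acc=66 h=6 v=8

register = 6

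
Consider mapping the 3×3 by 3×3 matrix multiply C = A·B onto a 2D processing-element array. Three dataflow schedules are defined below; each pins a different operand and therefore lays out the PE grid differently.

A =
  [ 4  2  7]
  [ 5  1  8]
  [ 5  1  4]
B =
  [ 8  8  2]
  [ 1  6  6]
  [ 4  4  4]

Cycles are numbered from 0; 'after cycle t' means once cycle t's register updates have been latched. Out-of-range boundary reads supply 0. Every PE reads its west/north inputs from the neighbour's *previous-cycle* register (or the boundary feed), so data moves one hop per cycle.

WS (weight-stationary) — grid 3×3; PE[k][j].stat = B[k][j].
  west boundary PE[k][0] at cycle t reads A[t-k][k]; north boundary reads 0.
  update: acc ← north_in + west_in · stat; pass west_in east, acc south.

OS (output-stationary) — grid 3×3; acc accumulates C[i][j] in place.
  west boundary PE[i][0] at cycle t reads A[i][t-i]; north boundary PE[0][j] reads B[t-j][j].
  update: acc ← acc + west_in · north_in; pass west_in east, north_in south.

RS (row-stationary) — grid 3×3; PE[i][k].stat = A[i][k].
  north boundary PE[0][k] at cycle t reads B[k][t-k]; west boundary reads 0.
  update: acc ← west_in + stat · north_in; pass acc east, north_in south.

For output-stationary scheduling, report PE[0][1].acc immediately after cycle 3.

PE[0][1].acc = 72

OS on a 3×3 grid — tracing PE[0][1] and its feeders:
  step 0 · PE0,0: acc=32; fwd→4 fwd↓8
  step 0 · PE0,1: acc=0; fwd→0 fwd↓0
  step 1 · PE0,0: acc=34; fwd→2 fwd↓1
  step 1 · PE0,1: acc=32; fwd→4 fwd↓8
  step 2 · PE0,0: acc=62; fwd→7 fwd↓4
  step 2 · PE0,1: acc=44; fwd→2 fwd↓6
  step 3 · PE0,0: acc=62; fwd→0 fwd↓0
  step 3 · PE0,1: acc=72; fwd→7 fwd↓4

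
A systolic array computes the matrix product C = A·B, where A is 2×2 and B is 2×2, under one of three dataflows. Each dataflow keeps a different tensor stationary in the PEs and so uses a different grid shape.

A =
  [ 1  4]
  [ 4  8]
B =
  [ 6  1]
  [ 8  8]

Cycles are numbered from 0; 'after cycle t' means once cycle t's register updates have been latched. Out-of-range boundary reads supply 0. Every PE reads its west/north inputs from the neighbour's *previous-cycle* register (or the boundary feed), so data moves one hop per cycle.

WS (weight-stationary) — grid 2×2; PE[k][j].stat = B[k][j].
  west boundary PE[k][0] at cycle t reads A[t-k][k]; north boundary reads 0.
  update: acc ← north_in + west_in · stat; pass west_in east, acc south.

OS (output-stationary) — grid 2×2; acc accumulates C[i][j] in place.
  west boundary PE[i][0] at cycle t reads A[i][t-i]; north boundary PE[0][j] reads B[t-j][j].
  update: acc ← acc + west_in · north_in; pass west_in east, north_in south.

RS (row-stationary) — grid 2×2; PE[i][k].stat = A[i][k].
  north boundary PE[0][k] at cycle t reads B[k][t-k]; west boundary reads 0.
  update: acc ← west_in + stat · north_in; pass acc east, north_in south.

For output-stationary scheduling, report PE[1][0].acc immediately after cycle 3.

OS (2×2). Following PE[1][0] plus its west/north inputs:
  after 0 — PE[0][0] acc=6, pass-E 1, pass-S 6
  after 0 — PE[1][0] acc=0, pass-E 0, pass-S 0
  after 1 — PE[0][0] acc=38, pass-E 4, pass-S 8
  after 1 — PE[1][0] acc=24, pass-E 4, pass-S 6
  after 2 — PE[0][0] acc=38, pass-E 0, pass-S 0
  after 2 — PE[1][0] acc=88, pass-E 8, pass-S 8
  after 3 — PE[0][0] acc=38, pass-E 0, pass-S 0
  after 3 — PE[1][0] acc=88, pass-E 0, pass-S 0

PE[1][0].acc = 88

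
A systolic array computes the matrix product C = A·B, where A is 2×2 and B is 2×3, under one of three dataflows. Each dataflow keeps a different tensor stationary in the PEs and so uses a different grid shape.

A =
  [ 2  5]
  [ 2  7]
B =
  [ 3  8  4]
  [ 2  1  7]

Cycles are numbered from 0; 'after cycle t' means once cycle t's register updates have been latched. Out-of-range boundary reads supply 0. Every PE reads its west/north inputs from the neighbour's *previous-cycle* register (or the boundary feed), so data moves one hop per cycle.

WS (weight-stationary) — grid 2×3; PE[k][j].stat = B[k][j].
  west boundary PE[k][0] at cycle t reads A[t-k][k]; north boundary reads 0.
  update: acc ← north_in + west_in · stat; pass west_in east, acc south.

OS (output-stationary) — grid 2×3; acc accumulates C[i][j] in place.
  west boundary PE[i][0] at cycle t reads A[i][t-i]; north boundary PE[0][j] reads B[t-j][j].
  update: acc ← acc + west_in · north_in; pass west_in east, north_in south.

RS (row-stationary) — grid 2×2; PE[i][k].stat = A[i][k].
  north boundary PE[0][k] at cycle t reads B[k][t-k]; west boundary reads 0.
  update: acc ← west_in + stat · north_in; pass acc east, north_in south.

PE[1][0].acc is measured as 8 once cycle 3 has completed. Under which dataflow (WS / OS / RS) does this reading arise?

dataflow = RS

— WS: 2×3; PE[1][0] trace:
  cycle 0: PE[1][0] → acc 0, east 0, south 0
  cycle 1: PE[1][0] → acc 16, east 5, south 16
  cycle 2: PE[1][0] → acc 20, east 7, south 20
  cycle 3: PE[1][0] → acc 0, east 0, south 0
— OS: 2×3; PE[1][0] trace:
  cycle 0: PE[1][0] → acc 0, east 0, south 0
  cycle 1: PE[1][0] → acc 6, east 2, south 3
  cycle 2: PE[1][0] → acc 20, east 7, south 2
  cycle 3: PE[1][0] → acc 20, east 0, south 0
— RS: 2×2; PE[1][0] trace:
  cycle 0: PE[1][0] → acc 0, east 0, south 0
  cycle 1: PE[1][0] → acc 6, east 6, south 3
  cycle 2: PE[1][0] → acc 16, east 16, south 8
  cycle 3: PE[1][0] → acc 8, east 8, south 4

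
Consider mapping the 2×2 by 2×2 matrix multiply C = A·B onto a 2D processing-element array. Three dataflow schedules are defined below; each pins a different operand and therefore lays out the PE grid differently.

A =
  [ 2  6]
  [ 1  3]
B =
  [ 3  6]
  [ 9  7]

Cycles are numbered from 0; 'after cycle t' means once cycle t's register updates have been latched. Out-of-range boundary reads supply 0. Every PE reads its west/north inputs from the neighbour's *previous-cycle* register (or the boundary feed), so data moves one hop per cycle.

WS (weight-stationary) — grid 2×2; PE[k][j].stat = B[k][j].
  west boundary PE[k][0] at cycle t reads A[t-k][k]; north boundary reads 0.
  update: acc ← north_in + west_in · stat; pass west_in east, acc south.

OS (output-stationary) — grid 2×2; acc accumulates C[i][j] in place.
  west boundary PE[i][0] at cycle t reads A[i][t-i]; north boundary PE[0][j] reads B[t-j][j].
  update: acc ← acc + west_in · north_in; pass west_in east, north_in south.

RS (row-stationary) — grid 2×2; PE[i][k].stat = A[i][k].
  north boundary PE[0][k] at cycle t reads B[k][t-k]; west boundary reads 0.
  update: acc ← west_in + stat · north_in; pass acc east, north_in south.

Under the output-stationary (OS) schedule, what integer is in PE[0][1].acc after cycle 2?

OS on a 2×2 grid — tracing PE[0][1] and its feeders:
  @0  [0,0]  acc 6  |  →2  ↓3
  @0  [0,1]  acc 0  |  →0  ↓0
  @1  [0,0]  acc 60  |  →6  ↓9
  @1  [0,1]  acc 12  |  →2  ↓6
  @2  [0,0]  acc 60  |  →0  ↓0
  @2  [0,1]  acc 54  |  →6  ↓7

PE[0][1].acc = 54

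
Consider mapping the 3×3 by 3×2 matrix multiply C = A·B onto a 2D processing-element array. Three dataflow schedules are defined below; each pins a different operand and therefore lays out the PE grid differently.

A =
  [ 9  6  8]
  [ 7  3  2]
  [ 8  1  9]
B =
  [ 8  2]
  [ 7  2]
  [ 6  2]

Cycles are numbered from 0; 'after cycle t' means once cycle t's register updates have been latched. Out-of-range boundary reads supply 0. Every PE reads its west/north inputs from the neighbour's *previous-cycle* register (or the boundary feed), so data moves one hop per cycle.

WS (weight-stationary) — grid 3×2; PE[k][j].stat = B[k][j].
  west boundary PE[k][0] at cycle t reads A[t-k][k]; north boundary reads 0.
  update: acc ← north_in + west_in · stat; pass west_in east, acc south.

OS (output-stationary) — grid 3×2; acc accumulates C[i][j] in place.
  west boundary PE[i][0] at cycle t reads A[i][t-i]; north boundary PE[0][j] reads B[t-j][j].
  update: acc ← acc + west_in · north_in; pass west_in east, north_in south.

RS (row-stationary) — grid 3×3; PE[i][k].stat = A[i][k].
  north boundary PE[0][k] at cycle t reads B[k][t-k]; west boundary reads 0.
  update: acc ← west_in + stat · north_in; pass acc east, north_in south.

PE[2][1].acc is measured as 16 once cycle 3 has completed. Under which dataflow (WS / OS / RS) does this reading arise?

WS (3×2 grid), PE[2][1]:
  step 0 · PE2,1: acc=0; fwd→0 fwd↓0
  step 1 · PE2,1: acc=0; fwd→0 fwd↓0
  step 2 · PE2,1: acc=0; fwd→0 fwd↓0
  step 3 · PE2,1: acc=46; fwd→8 fwd↓46
OS (3×2 grid), PE[2][1]:
  step 0 · PE2,1: acc=0; fwd→0 fwd↓0
  step 1 · PE2,1: acc=0; fwd→0 fwd↓0
  step 2 · PE2,1: acc=0; fwd→0 fwd↓0
  step 3 · PE2,1: acc=16; fwd→8 fwd↓2
RS (3×3 grid), PE[2][1]:
  step 0 · PE2,1: acc=0; fwd→0 fwd↓0
  step 1 · PE2,1: acc=0; fwd→0 fwd↓0
  step 2 · PE2,1: acc=0; fwd→0 fwd↓0
  step 3 · PE2,1: acc=71; fwd→71 fwd↓7

dataflow = OS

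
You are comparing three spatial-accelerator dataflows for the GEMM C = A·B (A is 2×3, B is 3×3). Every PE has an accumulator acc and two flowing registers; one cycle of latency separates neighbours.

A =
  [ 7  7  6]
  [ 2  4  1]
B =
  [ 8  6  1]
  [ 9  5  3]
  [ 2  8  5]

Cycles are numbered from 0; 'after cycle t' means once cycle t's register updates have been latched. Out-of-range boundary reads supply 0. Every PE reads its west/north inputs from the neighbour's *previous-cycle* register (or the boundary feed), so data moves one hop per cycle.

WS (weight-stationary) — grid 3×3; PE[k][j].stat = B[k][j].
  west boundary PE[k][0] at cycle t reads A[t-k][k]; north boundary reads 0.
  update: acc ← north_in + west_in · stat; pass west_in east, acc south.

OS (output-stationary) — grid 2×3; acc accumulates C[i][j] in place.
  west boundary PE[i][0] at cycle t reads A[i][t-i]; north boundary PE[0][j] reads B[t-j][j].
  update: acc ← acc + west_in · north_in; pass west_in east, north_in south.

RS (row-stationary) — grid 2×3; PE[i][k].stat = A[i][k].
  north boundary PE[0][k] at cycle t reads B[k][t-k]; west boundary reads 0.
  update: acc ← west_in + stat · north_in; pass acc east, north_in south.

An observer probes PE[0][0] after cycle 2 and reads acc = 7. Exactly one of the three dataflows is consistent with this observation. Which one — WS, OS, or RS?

WS (3×3 grid), PE[0][0]:
  c0 r0c0: 56 / 7 / 56
  c1 r0c0: 16 / 2 / 16
  c2 r0c0: 0 / 0 / 0
OS (2×3 grid), PE[0][0]:
  c0 r0c0: 56 / 7 / 8
  c1 r0c0: 119 / 7 / 9
  c2 r0c0: 131 / 6 / 2
RS (2×3 grid), PE[0][0]:
  c0 r0c0: 56 / 56 / 8
  c1 r0c0: 42 / 42 / 6
  c2 r0c0: 7 / 7 / 1

dataflow = RS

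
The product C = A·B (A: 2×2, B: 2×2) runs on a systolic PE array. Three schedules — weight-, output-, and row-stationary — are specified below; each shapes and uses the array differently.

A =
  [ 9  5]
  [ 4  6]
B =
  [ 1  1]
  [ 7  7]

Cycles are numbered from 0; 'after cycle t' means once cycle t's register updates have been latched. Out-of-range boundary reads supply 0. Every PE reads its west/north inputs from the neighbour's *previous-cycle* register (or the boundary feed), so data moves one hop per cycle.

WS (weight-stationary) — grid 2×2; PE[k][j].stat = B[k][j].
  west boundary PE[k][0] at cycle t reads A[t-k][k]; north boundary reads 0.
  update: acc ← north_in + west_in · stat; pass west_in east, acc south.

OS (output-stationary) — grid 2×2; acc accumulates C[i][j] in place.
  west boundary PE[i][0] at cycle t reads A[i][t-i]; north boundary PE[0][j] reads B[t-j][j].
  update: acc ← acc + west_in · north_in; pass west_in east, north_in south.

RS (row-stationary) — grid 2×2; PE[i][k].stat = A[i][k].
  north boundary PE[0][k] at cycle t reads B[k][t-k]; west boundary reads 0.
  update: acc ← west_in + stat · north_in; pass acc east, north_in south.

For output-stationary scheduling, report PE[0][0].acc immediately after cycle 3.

PE[0][0].acc = 44

OS (2×2). Following PE[0][0] plus its west/north inputs:
  after 0 — PE[0][0] acc=9, pass-E 9, pass-S 1
  after 1 — PE[0][0] acc=44, pass-E 5, pass-S 7
  after 2 — PE[0][0] acc=44, pass-E 0, pass-S 0
  after 3 — PE[0][0] acc=44, pass-E 0, pass-S 0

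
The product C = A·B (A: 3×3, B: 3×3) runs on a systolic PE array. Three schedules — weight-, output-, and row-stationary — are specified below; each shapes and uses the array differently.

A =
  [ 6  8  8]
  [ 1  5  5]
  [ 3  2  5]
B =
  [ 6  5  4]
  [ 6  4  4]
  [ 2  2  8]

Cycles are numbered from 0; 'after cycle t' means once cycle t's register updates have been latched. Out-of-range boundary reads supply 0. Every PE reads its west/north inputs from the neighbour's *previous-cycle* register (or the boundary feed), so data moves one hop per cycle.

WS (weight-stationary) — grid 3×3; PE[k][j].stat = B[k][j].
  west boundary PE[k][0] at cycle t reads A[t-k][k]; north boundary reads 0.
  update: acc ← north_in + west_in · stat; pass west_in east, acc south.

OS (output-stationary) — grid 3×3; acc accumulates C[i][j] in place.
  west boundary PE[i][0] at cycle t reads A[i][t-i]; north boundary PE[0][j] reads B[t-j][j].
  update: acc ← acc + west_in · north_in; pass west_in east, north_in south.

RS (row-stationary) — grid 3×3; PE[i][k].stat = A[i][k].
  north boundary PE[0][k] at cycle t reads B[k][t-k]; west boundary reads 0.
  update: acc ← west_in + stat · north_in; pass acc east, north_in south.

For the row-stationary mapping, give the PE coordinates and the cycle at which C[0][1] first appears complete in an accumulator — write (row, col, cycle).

(row, col, cycle) = (0, 2, 3)

Under RS, C[0][1] lands at PE[0][2]:
  c0 r0c2: 0 / 0 / 0
  c1 r0c2: 0 / 0 / 0
  c2 r0c2: 100 / 100 / 2
  c3 r0c2: 78 / 78 / 2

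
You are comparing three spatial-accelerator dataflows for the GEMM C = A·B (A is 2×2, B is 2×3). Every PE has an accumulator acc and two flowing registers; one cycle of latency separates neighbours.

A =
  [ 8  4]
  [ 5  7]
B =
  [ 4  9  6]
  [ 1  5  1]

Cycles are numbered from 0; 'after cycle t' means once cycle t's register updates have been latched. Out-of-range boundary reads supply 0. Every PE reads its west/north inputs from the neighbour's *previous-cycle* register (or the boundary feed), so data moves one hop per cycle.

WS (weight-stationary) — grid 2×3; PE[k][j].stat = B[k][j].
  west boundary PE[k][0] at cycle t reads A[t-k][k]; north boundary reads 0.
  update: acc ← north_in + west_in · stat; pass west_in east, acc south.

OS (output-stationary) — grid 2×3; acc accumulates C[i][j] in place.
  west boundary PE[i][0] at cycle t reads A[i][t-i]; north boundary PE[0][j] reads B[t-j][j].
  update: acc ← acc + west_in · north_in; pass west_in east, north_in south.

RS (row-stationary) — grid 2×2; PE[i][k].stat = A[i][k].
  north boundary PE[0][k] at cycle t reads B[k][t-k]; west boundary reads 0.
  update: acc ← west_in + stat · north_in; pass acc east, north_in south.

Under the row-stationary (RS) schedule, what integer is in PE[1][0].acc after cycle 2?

PE[1][0].acc = 45

RS on a 2×2 grid — tracing PE[1][0] and its feeders:
  t=0 PE[0][0]: acc=32 h=32 v=4
  t=0 PE[1][0]: acc=0 h=0 v=0
  t=1 PE[0][0]: acc=72 h=72 v=9
  t=1 PE[1][0]: acc=20 h=20 v=4
  t=2 PE[0][0]: acc=48 h=48 v=6
  t=2 PE[1][0]: acc=45 h=45 v=9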